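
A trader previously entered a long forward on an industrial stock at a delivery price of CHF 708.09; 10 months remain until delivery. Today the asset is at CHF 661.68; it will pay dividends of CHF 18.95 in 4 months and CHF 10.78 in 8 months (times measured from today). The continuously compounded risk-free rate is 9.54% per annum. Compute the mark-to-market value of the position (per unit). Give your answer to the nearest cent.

-CHF 20.77

PV(remaining dividends) I = 18.95·e^(−0.0954·4/12) + 10.78·e^(−0.0954·8/12) = 28.4726
Current forward F = (S − I)·e^(rT) = (661.68 − 28.4726)·e^(0.0954·10/12) = 633.2074 × 1.082746 = 685.6028
Value (long) = (F − K)·e^(−rT) = (685.6028 − 708.09) × 0.923578 = -20.7687
Value = -CHF 20.77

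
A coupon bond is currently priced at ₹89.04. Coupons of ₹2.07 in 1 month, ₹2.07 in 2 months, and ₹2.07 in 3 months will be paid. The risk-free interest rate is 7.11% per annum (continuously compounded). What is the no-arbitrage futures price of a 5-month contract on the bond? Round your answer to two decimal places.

₹85.40

PV(coupons) I = 2.07·e^(−0.0711·1/12) + 2.07·e^(−0.0711·2/12) + 2.07·e^(−0.0711·3/12)
I = 2.0578 + 2.0456 + 2.0335 = 6.1369
F = (S − I)·e^(rT) = (89.04 − 6.1369) · e^(0.0711·5/12)
= 82.9031 · e^0.029625 = 82.9031 × 1.030068 = ₹85.40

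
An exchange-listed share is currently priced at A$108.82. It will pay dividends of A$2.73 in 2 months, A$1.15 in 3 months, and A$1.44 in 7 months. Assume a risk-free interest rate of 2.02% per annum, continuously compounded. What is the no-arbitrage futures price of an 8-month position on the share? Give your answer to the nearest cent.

A$104.94

PV(dividends) I = 2.73·e^(−0.0202·2/12) + 1.15·e^(−0.0202·3/12) + 1.44·e^(−0.0202·7/12)
I = 2.7208 + 1.1442 + 1.4231 = 5.2881
F = (S − I)·e^(rT) = (108.82 − 5.2881) · e^(0.0202·8/12)
= 103.5319 · e^0.013467 = 103.5319 × 1.013558 = A$104.94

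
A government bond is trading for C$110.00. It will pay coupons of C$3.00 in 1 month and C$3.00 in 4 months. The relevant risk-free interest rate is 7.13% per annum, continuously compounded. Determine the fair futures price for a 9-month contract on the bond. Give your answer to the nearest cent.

PV(coupons) I = 3.00·e^(−0.0713·1/12) + 3.00·e^(−0.0713·4/12)
I = 2.9822 + 2.9295 = 5.9117
F = (S − I)·e^(rT) = (110.00 − 5.9117) · e^(0.0713·9/12)
= 104.0883 · e^0.053475 = 104.0883 × 1.054931 = C$109.81

C$109.81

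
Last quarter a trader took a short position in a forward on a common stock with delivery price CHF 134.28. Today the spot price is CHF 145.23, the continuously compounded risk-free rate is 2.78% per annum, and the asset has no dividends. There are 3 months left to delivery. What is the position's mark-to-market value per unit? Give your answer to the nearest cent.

-CHF 11.88

Current fair forward for the remaining 3 months: F = S·e^(r·T), r = 0.0278
F = 145.23 · e^(0.0278 × 3/12) = 145.23 × 1.006974 = 146.2428
Value of long forward = (F − K)·e^(−rT) = (146.2428 − 134.28) · e^(−0.0278·3/12)
= 11.9628 × 0.993074 = 11.88
Short position value = −(long value) = -CHF 11.88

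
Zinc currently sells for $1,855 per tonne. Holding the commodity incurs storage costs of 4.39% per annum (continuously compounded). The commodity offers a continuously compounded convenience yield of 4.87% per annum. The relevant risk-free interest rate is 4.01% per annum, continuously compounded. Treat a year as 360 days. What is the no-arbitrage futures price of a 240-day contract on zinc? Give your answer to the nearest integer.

Net carry = r + u − y = 0.0401 + 0.0439 − 0.0487 = 0.0353
F = S·e^((r+u−y)T) = 1855 · e^(0.0353 × 240/360) = 1855 · e^0.023533
= 1855 × 1.023812 = $1,899 per tonne

$1,899 per tonne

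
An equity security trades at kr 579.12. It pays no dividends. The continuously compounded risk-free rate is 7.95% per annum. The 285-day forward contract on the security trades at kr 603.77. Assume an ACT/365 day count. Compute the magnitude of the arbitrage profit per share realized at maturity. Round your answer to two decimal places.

Fair forward: F* = S·e^(carry·T), with carry = r = 0.0795
F* = 579.12 · e^(0.0795 × 285/365) = 579.12 · e^0.062075 = 579.12 × 1.064042 = kr 616.2080
Market kr 603.77 < fair kr 616.2080: forward underpriced → reverse cash-and-carry (short spot, go long the forward).
At maturity, profit = |F_mkt − F*| = |603.77 − 616.2080| = kr 12.44 per share

kr 12.44 per share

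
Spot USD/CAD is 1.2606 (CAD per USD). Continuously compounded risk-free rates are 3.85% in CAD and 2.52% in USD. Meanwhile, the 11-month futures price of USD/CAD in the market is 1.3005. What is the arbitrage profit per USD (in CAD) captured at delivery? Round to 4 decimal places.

Fair futures: F* = S·e^(carry·T), with carry = (r_CAD − r_USD) = 0.0385 − 0.0252 = 0.0133
F* = 1.2606 · e^(0.0133 × 11/12) = 1.2606 · e^0.012192 = 1.2606 × 1.012267 = 1.2761
Market 1.3005 > fair 1.2761: forward overpriced → cash-and-carry (buy spot, short the forward).
At maturity, profit = |F_mkt − F*| = |1.3005 − 1.2761| = 0.0244 per USD (in CAD)

0.0244 per USD (in CAD)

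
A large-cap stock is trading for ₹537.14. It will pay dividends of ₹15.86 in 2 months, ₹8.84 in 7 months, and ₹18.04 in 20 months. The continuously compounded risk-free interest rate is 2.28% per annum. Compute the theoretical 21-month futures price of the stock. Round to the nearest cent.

PV(dividends) I = 15.86·e^(−0.0228·2/12) + 8.84·e^(−0.0228·7/12) + 18.04·e^(−0.0228·20/12)
I = 15.7998 + 8.7232 + 17.3673 = 41.8903
F = (S − I)·e^(rT) = (537.14 − 41.8903) · e^(0.0228·21/12)
= 495.2497 · e^0.039900 = 495.2497 × 1.040707 = ₹515.41

₹515.41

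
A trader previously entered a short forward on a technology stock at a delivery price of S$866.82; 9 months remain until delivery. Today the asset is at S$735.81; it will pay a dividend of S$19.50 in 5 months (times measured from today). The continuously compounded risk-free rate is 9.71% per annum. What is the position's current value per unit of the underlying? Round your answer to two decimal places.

S$88.85

PV(remaining dividends) I = 19.50·e^(−0.0971·5/12) = 18.7268
Current forward F = (S − I)·e^(rT) = (735.81 − 18.7268)·e^(0.0971·9/12) = 717.0832 × 1.075542 = 771.2531
Value (long) = (F − K)·e^(−rT) = (771.2531 − 866.82) × 0.929764 = -88.8547
Short position value = −(long value) = S$88.85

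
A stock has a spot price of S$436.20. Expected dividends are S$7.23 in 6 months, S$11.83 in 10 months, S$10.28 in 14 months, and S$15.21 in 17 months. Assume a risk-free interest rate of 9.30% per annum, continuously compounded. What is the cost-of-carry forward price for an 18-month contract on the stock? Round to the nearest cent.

PV(dividends) I = 7.23·e^(−0.0930·6/12) + 11.83·e^(−0.0930·10/12) + 10.28·e^(−0.0930·14/12) + 15.21·e^(−0.0930·17/12)
I = 6.9015 + 10.9478 + 9.2230 + 13.3325 = 40.4048
F = (S − I)·e^(rT) = (436.20 − 40.4048) · e^(0.0930·18/12)
= 395.7952 · e^0.139500 = 395.7952 × 1.149699 = S$455.05

S$455.05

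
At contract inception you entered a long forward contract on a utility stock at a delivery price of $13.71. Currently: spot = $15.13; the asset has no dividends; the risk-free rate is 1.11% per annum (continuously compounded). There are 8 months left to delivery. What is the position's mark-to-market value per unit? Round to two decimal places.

$1.52

Current fair forward for the remaining 8 months: F = S·e^(r·T), r = 0.0111
F = 15.13 · e^(0.0111 × 8/12) = 15.13 × 1.007427 = 15.2424
Value of long forward = (F − K)·e^(−rT) = (15.2424 − 13.71) · e^(−0.0111·8/12)
= 1.5324 × 0.992627 = 1.52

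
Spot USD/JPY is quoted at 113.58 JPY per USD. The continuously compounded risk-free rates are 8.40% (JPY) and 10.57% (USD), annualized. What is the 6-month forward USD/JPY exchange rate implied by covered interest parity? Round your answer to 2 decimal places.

112.35

F = S·e^((r_JPY − r_USD)T) = 113.58 · e^((0.0840 − 0.1057) × 6/12)
= 113.58 · e^-0.010850 = 113.58 × 0.989209
F = 112.35 JPY per USD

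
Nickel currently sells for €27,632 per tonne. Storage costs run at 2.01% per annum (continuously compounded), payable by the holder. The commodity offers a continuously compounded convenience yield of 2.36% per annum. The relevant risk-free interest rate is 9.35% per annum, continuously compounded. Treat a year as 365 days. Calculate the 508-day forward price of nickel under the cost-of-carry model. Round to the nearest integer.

€31,319 per tonne

Net carry = r + u − y = 0.0935 + 0.0201 − 0.0236 = 0.0900
F = S·e^((r+u−y)T) = 27632 · e^(0.0900 × 508/365) = 27632 · e^0.125260
= 27632 × 1.133443 = €31,319 per tonne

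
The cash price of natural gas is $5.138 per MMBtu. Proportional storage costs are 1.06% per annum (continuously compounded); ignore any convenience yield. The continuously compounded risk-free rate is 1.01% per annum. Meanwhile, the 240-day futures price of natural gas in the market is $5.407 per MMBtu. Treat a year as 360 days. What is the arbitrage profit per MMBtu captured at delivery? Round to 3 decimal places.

Fair futures: F* = S·e^(carry·T), with carry = (r + u) = 0.0101 + 0.0106 = 0.0207
F* = 5.138 · e^(0.0207 × 240/360) = 5.138 · e^0.013800 = 5.138 × 1.013896 = $5.2094
Market $5.407 > fair $5.2094: forward overpriced → cash-and-carry (buy spot, short the forward).
At maturity, profit = |F_mkt − F*| = |5.407 − 5.2094| = $0.198 per MMBtu

$0.198 per MMBtu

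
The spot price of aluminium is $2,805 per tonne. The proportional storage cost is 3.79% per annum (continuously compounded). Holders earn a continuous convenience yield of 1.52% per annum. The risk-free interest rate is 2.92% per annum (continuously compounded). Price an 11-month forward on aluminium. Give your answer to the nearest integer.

Net carry = r + u − y = 0.0292 + 0.0379 − 0.0152 = 0.0519
F = S·e^((r+u−y)T) = 2805 · e^(0.0519 × 11/12) = 2805 · e^0.047575
= 2805 × 1.048725 = $2,942 per tonne

$2,942 per tonne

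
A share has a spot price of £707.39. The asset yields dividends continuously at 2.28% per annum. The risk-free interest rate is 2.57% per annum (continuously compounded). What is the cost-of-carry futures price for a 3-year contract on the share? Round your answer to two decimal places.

F = S·e^((r − q)T) = 707.39 · e^((0.0257 − 0.0228) × 3)
= 707.39 · e^0.008700 = 707.39 × 1.008738
F = £713.57

£713.57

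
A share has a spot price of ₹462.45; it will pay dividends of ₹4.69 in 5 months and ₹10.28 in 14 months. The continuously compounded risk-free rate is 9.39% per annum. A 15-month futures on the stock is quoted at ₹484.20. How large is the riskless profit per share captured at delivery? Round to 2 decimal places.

PV(dividends) I = 4.69·e^(−0.0939·5/12) + 10.28·e^(−0.0939·14/12) = 13.7234
Fair futures F* = (S − I)·e^(rT) = (462.45 − 13.7234)·e^0.117375 = 448.7266 × 1.124541 = 504.6115
Market ₹484.20 < fair 504.6115: forward underpriced → reverse cash-and-carry (short the stock, invest proceeds at r, pay the dividends, go long the forward).
Profit at T = |F_mkt − F*| = |484.20 − 504.6115| = ₹20.41 per share

₹20.41 per share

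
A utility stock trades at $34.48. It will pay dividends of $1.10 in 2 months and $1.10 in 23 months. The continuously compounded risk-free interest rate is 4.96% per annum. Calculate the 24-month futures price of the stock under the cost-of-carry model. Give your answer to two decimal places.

PV(dividends) I = 1.10·e^(−0.0496·2/12) + 1.10·e^(−0.0496·23/12)
I = 1.0909 + 1.0002 = 2.0911
F = (S − I)·e^(rT) = (34.48 − 2.0911) · e^(0.0496·24/12)
= 32.3889 · e^0.099200 = 32.3889 × 1.104287 = $35.77

$35.77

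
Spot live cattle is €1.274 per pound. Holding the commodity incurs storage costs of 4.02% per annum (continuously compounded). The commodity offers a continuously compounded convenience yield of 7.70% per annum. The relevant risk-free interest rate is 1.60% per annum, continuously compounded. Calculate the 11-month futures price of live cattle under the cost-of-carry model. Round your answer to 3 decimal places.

€1.250 per pound

Net carry = r + u − y = 0.0160 + 0.0402 − 0.0770 = -0.0208
F = S·e^((r+u−y)T) = 1.274 · e^(-0.0208 × 11/12) = 1.274 · e^-0.019067
= 1.274 × 0.981114 = €1.250 per pound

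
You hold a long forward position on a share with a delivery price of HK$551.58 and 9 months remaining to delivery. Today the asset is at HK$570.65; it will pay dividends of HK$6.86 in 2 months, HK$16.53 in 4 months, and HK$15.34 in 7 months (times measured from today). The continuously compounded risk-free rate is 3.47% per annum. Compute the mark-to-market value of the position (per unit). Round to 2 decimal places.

PV(remaining dividends) I = 6.86·e^(−0.0347·2/12) + 16.53·e^(−0.0347·4/12) + 15.34·e^(−0.0347·7/12) = 38.1930
Current forward F = (S − I)·e^(rT) = (570.65 − 38.1930)·e^(0.0347·9/12) = 532.4570 × 1.026367 = 546.4963
Value (long) = (F − K)·e^(−rT) = (546.4963 − 551.58) × 0.974311 = -4.9531
Value = -HK$4.95

-HK$4.95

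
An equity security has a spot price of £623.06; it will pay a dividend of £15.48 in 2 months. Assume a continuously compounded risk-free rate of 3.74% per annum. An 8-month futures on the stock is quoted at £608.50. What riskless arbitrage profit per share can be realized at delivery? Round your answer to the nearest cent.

PV(dividends) I = 15.48·e^(−0.0374·2/12) = 15.3838
Fair futures F* = (S − I)·e^(rT) = (623.06 − 15.3838)·e^0.024933 = 607.6762 × 1.025246 = 623.0176
Market £608.50 < fair 623.0176: forward underpriced → reverse cash-and-carry (short the stock, invest proceeds at r, pay the dividends, go long the forward).
Profit at T = |F_mkt − F*| = |608.50 − 623.0176| = £14.52 per share

£14.52 per share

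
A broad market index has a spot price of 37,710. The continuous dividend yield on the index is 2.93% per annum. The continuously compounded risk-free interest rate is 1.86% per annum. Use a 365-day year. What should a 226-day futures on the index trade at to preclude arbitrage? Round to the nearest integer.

37,461

F = S·e^((r − q)T) = 37710 · e^((0.0186 − 0.0293) × 226/365)
= 37710 · e^-0.006625 = 37710 × 0.993397
F = 37,461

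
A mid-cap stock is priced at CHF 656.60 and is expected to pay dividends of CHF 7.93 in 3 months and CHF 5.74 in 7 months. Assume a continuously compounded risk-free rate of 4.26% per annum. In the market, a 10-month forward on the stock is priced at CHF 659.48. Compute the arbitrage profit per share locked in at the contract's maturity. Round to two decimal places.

CHF 6.92 per share

PV(dividends) I = 7.93·e^(−0.0426·3/12) + 5.74·e^(−0.0426·7/12) = 13.4451
Fair forward F* = (S − I)·e^(rT) = (656.60 − 13.4451)·e^0.035500 = 643.1549 × 1.036138 = 666.3972
Market CHF 659.48 < fair 666.3972: forward underpriced → reverse cash-and-carry (short the stock, invest proceeds at r, pay the dividends, go long the forward).
Profit at T = |F_mkt − F*| = |659.48 − 666.3972| = CHF 6.92 per share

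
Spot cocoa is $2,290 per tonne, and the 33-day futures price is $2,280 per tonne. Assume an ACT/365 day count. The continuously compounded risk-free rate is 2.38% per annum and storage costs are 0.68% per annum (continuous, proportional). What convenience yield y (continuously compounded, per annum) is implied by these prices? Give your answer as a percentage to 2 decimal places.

7.90%

F = S·e^((r+u−y)T) ⇒ (r+u−y) = ln(F/S)/T
ln(2280/2290) = -0.004376; /T ⇒ -0.048401
y = r + u − ln(F/S)/T = 0.0238 + 0.0068 + 0.048401 = 0.079001
y = 7.90%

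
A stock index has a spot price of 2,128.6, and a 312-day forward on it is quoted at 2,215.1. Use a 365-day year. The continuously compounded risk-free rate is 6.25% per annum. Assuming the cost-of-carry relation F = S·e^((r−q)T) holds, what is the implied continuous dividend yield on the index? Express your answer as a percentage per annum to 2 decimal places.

From F = S·e^((r−q)T): (r − q) = ln(F/S)/T
ln(2215.1/2128.6) = ln(1.040637) = 0.039833
(r − q) = 0.039833 / (312/365) = 0.046600
q = r − ln(F/S)/T = 0.0625 − 0.046600 = 0.015900
q = 1.59%

1.59%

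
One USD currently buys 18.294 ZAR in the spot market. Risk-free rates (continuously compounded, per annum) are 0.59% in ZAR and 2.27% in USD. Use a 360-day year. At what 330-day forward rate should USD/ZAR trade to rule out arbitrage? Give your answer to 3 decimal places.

18.014

F = S·e^((r_ZAR − r_USD)T) = 18.294 · e^((0.0059 − 0.0227) × 330/360)
= 18.294 · e^-0.015400 = 18.294 × 0.984718
F = 18.014 ZAR per USD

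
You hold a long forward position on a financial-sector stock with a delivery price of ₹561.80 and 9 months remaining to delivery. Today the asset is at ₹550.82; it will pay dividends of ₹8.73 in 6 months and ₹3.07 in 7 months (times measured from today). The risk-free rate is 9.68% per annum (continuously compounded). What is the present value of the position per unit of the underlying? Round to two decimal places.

PV(remaining dividends) I = 8.73·e^(−0.0968·6/12) + 3.07·e^(−0.0968·7/12) = 11.2190
Current forward F = (S − I)·e^(rT) = (550.82 − 11.2190)·e^(0.0968·9/12) = 539.6010 × 1.075300 = 580.2330
Value (long) = (F − K)·e^(−rT) = (580.2330 − 561.80) × 0.929973 = 17.1422
Value = ₹17.14

₹17.14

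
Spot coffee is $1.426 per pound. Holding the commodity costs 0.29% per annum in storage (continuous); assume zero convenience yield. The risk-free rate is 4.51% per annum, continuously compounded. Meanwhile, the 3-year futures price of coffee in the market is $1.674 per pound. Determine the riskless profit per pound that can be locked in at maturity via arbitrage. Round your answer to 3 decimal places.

Fair futures: F* = S·e^(carry·T), with carry = (r + u) = 0.0451 + 0.0029 = 0.0480
F* = 1.426 · e^(0.0480 × 3) = 1.426 · e^0.144000 = 1.426 × 1.154884 = $1.6469
Market $1.674 > fair $1.6469: forward overpriced → cash-and-carry (buy spot, short the forward).
At maturity, profit = |F_mkt − F*| = |1.674 − 1.6469| = $0.027 per pound

$0.027 per pound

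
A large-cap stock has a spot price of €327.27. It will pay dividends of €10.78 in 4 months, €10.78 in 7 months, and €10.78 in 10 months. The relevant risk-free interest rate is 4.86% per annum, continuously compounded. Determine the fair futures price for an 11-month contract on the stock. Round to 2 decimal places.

PV(dividends) I = 10.78·e^(−0.0486·4/12) + 10.78·e^(−0.0486·7/12) + 10.78·e^(−0.0486·10/12)
I = 10.6068 + 10.4787 + 10.3521 = 31.4376
F = (S − I)·e^(rT) = (327.27 − 31.4376) · e^(0.0486·11/12)
= 295.8324 · e^0.044550 = 295.8324 × 1.045557 = €309.31

€309.31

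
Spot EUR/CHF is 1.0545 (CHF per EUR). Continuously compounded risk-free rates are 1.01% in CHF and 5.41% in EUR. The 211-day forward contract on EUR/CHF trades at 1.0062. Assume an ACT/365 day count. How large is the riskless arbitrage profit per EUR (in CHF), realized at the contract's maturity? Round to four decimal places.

0.0218 per EUR (in CHF)

Fair forward: F* = S·e^(carry·T), with carry = (r_CHF − r_EUR) = 0.0101 − 0.0541 = -0.0440
F* = 1.0545 · e^(-0.0440 × 211/365) = 1.0545 · e^-0.025436 = 1.0545 × 0.974885 = 1.0280
Market 1.0062 < fair 1.0280: forward underpriced → reverse cash-and-carry (short spot, go long the forward).
At maturity, profit = |F_mkt − F*| = |1.0062 − 1.0280| = 0.0218 per EUR (in CHF)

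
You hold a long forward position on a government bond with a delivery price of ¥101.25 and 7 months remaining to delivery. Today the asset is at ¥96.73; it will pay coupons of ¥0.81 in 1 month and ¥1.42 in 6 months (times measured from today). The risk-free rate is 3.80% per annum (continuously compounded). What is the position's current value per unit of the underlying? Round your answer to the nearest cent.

-¥4.50

PV(remaining coupons) I = 0.81·e^(−0.0380·1/12) + 1.42·e^(−0.0380·6/12) = 2.2007
Current forward F = (S − I)·e^(rT) = (96.73 − 2.2007)·e^(0.0380·7/12) = 94.5293 × 1.022414 = 96.6481
Value (long) = (F − K)·e^(−rT) = (96.6481 − 101.25) × 0.978077 = -4.5010
Value = -¥4.50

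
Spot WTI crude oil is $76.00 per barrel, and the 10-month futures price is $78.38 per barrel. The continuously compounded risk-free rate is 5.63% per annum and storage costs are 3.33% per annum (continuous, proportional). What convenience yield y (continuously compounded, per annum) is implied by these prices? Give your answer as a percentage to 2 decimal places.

F = S·e^((r+u−y)T) ⇒ (r+u−y) = ln(F/S)/T
ln(78.38/76.00) = 0.030835; /T ⇒ 0.037002
y = r + u − ln(F/S)/T = 0.0563 + 0.0333 − 0.037002 = 0.052598
y = 5.26%

5.26%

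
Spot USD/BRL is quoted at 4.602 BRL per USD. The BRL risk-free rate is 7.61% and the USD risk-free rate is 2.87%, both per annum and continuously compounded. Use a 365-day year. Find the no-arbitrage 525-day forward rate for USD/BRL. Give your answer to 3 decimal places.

F = S·e^((r_BRL − r_USD)T) = 4.602 · e^((0.0761 − 0.0287) × 525/365)
= 4.602 · e^0.068178 = 4.602 × 1.070556
F = 4.927 BRL per USD

4.927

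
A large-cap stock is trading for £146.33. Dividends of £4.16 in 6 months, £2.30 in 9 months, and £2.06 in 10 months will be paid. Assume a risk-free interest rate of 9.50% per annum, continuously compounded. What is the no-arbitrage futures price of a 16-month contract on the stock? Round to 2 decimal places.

£157.00

PV(dividends) I = 4.16·e^(−0.0950·6/12) + 2.30·e^(−0.0950·9/12) + 2.06·e^(−0.0950·10/12)
I = 3.9670 + 2.1418 + 1.9032 = 8.0120
F = (S − I)·e^(rT) = (146.33 − 8.0120) · e^(0.0950·16/12)
= 138.3180 · e^0.126667 = 138.3180 × 1.135039 = £157.00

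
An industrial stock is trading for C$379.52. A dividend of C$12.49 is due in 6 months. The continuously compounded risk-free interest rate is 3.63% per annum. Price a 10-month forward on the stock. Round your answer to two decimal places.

PV(dividends) I = 12.49·e^(−0.0363·6/12)
I = 12.2654
F = (S − I)·e^(rT) = (379.52 − 12.2654) · e^(0.0363·10/12)
= 367.2546 · e^0.030250 = 367.2546 × 1.030712 = C$378.53

C$378.53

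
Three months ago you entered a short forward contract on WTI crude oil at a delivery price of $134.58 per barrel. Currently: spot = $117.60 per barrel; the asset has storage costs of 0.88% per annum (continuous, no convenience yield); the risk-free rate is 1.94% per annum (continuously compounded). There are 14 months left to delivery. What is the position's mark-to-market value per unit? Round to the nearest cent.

Current fair forward for the remaining 14 months: F = S·e^((r + u)·T), (r + u) = 0.0194 + 0.0088 = 0.0282
F = 117.60 · e^(0.0282 × 14/12) = 117.60 × 1.033447 = 121.5334
Value of long forward = (F − K)·e^(−rT) = (121.5334 − 134.58) · e^(−0.0194·14/12)
= -13.0466 × 0.977621 = -12.75
Short position value = −(long value) = $12.75

$12.75 per barrel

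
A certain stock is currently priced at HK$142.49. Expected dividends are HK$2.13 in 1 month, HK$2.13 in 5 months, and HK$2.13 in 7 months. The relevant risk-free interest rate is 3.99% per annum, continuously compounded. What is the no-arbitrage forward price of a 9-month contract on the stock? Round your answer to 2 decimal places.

PV(dividends) I = 2.13·e^(−0.0399·1/12) + 2.13·e^(−0.0399·5/12) + 2.13·e^(−0.0399·7/12)
I = 2.1229 + 2.0949 + 2.0810 = 6.2988
F = (S − I)·e^(rT) = (142.49 − 6.2988) · e^(0.0399·9/12)
= 136.1912 · e^0.029925 = 136.1912 × 1.030377 = HK$140.33

HK$140.33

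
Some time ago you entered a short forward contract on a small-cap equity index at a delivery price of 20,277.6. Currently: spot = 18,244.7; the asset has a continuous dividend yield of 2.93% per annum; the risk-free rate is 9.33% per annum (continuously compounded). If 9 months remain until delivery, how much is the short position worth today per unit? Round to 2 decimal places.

Current fair forward for the remaining 9 months: F = S·e^((r − q)·T), (r − q) = 0.0933 − 0.0293 = 0.0640
F = 18244.7 · e^(0.0640 × 9/12) = 18244.7 × 1.04917066 = 19141.8039
Value of long forward = (F − K)·e^(−rT) = (19141.8039 − 20277.6) · e^(−0.0933·9/12)
= -1135.7961 × 0.93241713 = -1059.04
Short position value = −(long value) = 1059.04

1059.04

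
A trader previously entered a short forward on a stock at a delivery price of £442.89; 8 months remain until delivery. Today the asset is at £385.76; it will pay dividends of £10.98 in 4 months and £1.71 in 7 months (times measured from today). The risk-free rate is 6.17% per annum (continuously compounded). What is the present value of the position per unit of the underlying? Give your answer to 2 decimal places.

PV(remaining dividends) I = 10.98·e^(−0.0617·4/12) + 1.71·e^(−0.0617·7/12) = 12.4060
Current forward F = (S − I)·e^(rT) = (385.76 − 12.4060)·e^(0.0617·8/12) = 373.3540 × 1.041991 = 389.0315
Value (long) = (F − K)·e^(−rT) = (389.0315 − 442.89) × 0.959701 = -51.6881
Short position value = −(long value) = £51.69

£51.69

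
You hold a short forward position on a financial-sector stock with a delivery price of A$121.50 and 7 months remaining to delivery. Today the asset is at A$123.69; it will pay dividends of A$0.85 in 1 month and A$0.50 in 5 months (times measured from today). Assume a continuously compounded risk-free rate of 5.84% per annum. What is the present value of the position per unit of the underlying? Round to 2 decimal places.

-A$4.93

PV(remaining dividends) I = 0.85·e^(−0.0584·1/12) + 0.50·e^(−0.0584·5/12) = 1.3339
Current forward F = (S − I)·e^(rT) = (123.69 − 1.3339)·e^(0.0584·7/12) = 122.3561 × 1.034654 = 126.5962
Value (long) = (F − K)·e^(−rT) = (126.5962 − 121.50) × 0.966507 = 4.9255
Short position value = −(long value) = -A$4.93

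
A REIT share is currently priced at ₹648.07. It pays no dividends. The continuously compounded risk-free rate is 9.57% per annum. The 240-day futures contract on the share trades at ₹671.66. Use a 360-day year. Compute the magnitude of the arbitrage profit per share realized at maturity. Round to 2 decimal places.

₹19.10 per share

Fair futures: F* = S·e^(carry·T), with carry = r = 0.0957
F* = 648.07 · e^(0.0957 × 240/360) = 648.07 · e^0.063800 = 648.07 × 1.065879 = ₹690.7642
Market ₹671.66 < fair ₹690.7642: forward underpriced → reverse cash-and-carry (short spot, go long the forward).
At maturity, profit = |F_mkt − F*| = |671.66 − 690.7642| = ₹19.10 per share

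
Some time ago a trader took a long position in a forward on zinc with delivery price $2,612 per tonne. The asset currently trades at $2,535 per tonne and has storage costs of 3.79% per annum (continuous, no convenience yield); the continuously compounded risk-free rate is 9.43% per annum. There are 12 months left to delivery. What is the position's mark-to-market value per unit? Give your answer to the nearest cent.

$255.97 per tonne

Current fair forward for the remaining 12 months: F = S·e^((r + u)·T), (r + u) = 0.0943 + 0.0379 = 0.1322
F = 2535 · e^(0.1322 × 12/12) = 2535 × 1.14133656 = 2893.2882
Value of long forward = (F − K)·e^(−rT) = (2893.2882 − 2612) · e^(−0.0943·12/12)
= 281.2882 × 0.91000972 = 255.97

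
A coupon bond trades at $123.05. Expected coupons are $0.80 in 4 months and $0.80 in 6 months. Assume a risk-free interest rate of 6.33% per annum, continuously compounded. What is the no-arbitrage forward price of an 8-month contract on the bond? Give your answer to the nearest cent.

PV(coupons) I = 0.80·e^(−0.0633·4/12) + 0.80·e^(−0.0633·6/12)
I = 0.7833 + 0.7751 = 1.5584
F = (S − I)·e^(rT) = (123.05 − 1.5584) · e^(0.0633·8/12)
= 121.4916 · e^0.042200 = 121.4916 × 1.043103 = $126.73

$126.73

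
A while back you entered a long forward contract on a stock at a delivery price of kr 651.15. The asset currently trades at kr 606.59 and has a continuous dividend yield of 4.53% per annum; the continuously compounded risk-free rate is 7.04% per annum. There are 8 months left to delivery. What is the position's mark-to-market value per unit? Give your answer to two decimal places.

Current fair forward for the remaining 8 months: F = S·e^((r − q)·T), (r − q) = 0.0704 − 0.0453 = 0.0251
F = 606.59 · e^(0.0251 × 8/12) = 606.59 × 1.016874 = 616.8256
Value of long forward = (F − K)·e^(−rT) = (616.8256 − 651.15) · e^(−0.0704·8/12)
= -34.3244 × 0.954151 = -32.75

-kr 32.75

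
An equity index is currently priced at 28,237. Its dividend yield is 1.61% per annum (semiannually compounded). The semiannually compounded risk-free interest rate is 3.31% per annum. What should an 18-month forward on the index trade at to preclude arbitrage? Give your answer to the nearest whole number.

F = S · (1+r/2)^(2T) / (1+q/2)^(2T)
= 28237 × 1.050476 / 1.024345 = 28237 × 1.025510
F = 28,957

28,957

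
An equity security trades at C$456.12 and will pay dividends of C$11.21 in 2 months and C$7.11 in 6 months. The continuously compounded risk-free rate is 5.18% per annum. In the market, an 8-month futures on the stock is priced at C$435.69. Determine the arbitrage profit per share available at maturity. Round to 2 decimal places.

PV(dividends) I = 11.21·e^(−0.0518·2/12) + 7.11·e^(−0.0518·6/12) = 18.0419
Fair futures F* = (S − I)·e^(rT) = (456.12 − 18.0419)·e^0.034533 = 438.0781 × 1.035136 = 453.4704
Market C$435.69 < fair 453.4704: forward underpriced → reverse cash-and-carry (short the stock, invest proceeds at r, pay the dividends, go long the forward).
Profit at T = |F_mkt − F*| = |435.69 − 453.4704| = C$17.78 per share

C$17.78 per share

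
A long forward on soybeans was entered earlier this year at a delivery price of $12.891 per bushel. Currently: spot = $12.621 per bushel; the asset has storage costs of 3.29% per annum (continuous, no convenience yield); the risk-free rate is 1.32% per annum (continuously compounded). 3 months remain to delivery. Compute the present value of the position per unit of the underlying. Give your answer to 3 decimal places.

Current fair forward for the remaining 3 months: F = S·e^((r + u)·T), (r + u) = 0.0132 + 0.0329 = 0.0461
F = 12.621 · e^(0.0461 × 3/12) = 12.621 × 1.011592 = 12.7673
Value of long forward = (F − K)·e^(−rT) = (12.7673 − 12.891) · e^(−0.0132·3/12)
= -0.1237 × 0.996705 = -0.123

-$0.123 per bushel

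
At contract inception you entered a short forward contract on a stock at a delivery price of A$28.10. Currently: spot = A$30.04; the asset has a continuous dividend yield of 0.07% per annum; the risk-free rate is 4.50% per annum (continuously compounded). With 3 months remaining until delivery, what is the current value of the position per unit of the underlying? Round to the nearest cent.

Current fair forward for the remaining 3 months: F = S·e^((r − q)·T), (r − q) = 0.0450 − 0.0007 = 0.0443
F = 30.04 · e^(0.0443 × 3/12) = 30.04 × 1.011137 = 30.3746
Value of long forward = (F − K)·e^(−rT) = (30.3746 − 28.10) · e^(−0.0450·3/12)
= 2.2746 × 0.988813 = 2.25
Short position value = −(long value) = -A$2.25

-A$2.25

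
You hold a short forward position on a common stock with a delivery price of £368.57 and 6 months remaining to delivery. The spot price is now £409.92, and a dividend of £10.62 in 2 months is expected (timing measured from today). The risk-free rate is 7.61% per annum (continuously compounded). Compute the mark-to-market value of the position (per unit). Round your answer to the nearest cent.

-£44.62

PV(remaining dividends) I = 10.62·e^(−0.0761·2/12) = 10.4862
Current forward F = (S − I)·e^(rT) = (409.92 − 10.4862)·e^(0.0761·6/12) = 399.4338 × 1.038783 = 414.9250
Value (long) = (F − K)·e^(−rT) = (414.9250 − 368.57) × 0.962665 = 44.6243
Short position value = −(long value) = -£44.62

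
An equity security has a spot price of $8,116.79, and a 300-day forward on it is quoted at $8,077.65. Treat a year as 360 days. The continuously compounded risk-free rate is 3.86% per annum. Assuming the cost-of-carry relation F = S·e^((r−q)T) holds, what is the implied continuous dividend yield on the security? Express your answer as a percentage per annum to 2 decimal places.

4.44%

From F = S·e^((r−q)T): (r − q) = ln(F/S)/T
ln(8077.65/8116.79) = ln(0.995178) = -0.004834
(r − q) = -0.004834 / (300/360) = -0.005801
q = r − ln(F/S)/T = 0.0386 + 0.005801 = 0.044401
q = 4.44%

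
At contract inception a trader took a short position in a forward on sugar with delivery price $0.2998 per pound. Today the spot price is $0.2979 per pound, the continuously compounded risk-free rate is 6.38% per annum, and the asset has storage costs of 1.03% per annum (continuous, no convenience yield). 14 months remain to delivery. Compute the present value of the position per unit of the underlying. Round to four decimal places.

-$0.0232 per pound

Current fair forward for the remaining 14 months: F = S·e^((r + u)·T), (r + u) = 0.0638 + 0.0103 = 0.0741
F = 0.2979 · e^(0.0741 × 14/12) = 0.2979 × 1.090297 = 0.3248
Value of long forward = (F − K)·e^(−rT) = (0.3248 − 0.2998) · e^(−0.0638·14/12)
= 0.0250 × 0.928269 = 0.0232
Short position value = −(long value) = -$0.0232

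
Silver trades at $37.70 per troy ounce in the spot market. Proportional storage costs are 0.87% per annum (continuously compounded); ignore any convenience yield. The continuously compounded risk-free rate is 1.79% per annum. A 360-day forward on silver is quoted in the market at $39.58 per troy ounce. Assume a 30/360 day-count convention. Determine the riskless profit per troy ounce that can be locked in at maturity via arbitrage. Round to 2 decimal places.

$0.86 per troy ounce

Fair forward: F* = S·e^(carry·T), with carry = (r + u) = 0.0179 + 0.0087 = 0.0266
F* = 37.70 · e^(0.0266 × 360/360) = 37.70 · e^0.026600 = 37.70 × 1.026957 = $38.7163
Market $39.58 > fair $38.7163: forward overpriced → cash-and-carry (buy spot, short the forward).
At maturity, profit = |F_mkt − F*| = |39.58 − 38.7163| = $0.86 per troy ounce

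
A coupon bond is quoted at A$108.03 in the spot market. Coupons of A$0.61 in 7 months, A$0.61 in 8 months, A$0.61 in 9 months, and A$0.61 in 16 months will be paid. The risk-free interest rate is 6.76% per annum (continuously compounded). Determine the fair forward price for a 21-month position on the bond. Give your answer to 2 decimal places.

PV(coupons) I = 0.61·e^(−0.0676·7/12) + 0.61·e^(−0.0676·8/12) + 0.61·e^(−0.0676·9/12) + 0.61·e^(−0.0676·16/12)
I = 0.5864 + 0.5831 + 0.5798 + 0.5574 = 2.3067
F = (S − I)·e^(rT) = (108.03 − 2.3067) · e^(0.0676·21/12)
= 105.7233 · e^0.118300 = 105.7233 × 1.125582 = A$119.00

A$119.00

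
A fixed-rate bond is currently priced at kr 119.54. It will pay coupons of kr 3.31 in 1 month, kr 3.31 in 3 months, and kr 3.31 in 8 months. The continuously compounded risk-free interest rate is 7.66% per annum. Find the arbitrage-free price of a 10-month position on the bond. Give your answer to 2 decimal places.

PV(coupons) I = 3.31·e^(−0.0766·1/12) + 3.31·e^(−0.0766·3/12) + 3.31·e^(−0.0766·8/12)
I = 3.2889 + 3.2472 + 3.1452 = 9.6813
F = (S − I)·e^(rT) = (119.54 − 9.6813) · e^(0.0766·10/12)
= 109.8587 · e^0.063833 = 109.8587 × 1.065914 = kr 117.10

kr 117.10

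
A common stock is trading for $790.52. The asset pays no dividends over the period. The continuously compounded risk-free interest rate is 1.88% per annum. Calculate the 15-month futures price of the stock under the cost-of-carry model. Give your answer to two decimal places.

F = S·e^(rT) = 790.52 · e^(0.0188 × 15/12)
= 790.52 · e^0.023500 = 790.52 × 1.023778
F = $809.32

$809.32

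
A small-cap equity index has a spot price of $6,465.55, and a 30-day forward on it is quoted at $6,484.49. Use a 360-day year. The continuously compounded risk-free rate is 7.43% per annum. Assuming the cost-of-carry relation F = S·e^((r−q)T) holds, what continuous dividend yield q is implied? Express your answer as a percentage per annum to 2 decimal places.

3.92%

From F = S·e^((r−q)T): (r − q) = ln(F/S)/T
ln(6484.49/6465.55) = ln(1.002929) = 0.002925
(r − q) = 0.002925 / (30/360) = 0.035100
q = r − ln(F/S)/T = 0.0743 − 0.035100 = 0.039200
q = 3.92%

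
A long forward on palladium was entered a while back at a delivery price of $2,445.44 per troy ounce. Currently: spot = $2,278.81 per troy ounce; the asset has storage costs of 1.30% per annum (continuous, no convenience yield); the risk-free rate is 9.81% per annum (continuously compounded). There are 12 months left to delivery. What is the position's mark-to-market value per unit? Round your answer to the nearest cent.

$91.69 per troy ounce

Current fair forward for the remaining 12 months: F = S·e^((r + u)·T), (r + u) = 0.0981 + 0.0130 = 0.1111
F = 2278.81 · e^(0.1111 × 12/12) = 2278.81 × 1.11750665 = 2546.5853
Value of long forward = (F − K)·e^(−rT) = (2546.5853 − 2445.44) · e^(−0.0981·12/12)
= 101.1453 × 0.90655824 = 91.69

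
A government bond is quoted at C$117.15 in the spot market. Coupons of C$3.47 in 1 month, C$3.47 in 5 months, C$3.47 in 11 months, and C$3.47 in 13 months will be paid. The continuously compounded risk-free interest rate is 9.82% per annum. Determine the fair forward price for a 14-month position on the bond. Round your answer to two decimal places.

PV(coupons) I = 3.47·e^(−0.0982·1/12) + 3.47·e^(−0.0982·5/12) + 3.47·e^(−0.0982·11/12) + 3.47·e^(−0.0982·13/12)
I = 3.4417 + 3.3309 + 3.1713 + 3.1198 = 13.0637
F = (S − I)·e^(rT) = (117.15 − 13.0637) · e^(0.0982·14/12)
= 104.0863 · e^0.114567 = 104.0863 × 1.121388 = C$116.72

C$116.72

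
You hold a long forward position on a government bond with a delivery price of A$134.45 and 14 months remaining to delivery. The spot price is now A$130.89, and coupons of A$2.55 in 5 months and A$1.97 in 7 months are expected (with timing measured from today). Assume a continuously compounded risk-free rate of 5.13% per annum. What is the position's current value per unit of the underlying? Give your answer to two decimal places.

PV(remaining coupons) I = 2.55·e^(−0.0513·5/12) + 1.97·e^(−0.0513·7/12) = 4.4080
Current forward F = (S − I)·e^(rT) = (130.89 − 4.4080)·e^(0.0513·14/12) = 126.4820 × 1.061677 = 134.2830
Value (long) = (F − K)·e^(−rT) = (134.2830 − 134.45) × 0.941906 = -0.1573
Value = -A$0.16

-A$0.16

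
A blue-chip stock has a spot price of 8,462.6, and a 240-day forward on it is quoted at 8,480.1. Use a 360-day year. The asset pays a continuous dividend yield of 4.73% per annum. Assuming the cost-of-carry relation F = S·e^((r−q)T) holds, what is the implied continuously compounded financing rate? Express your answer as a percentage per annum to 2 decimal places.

5.04%

From F = S·e^((r−q)T): (r − q) = ln(F/S)/T
ln(8480.1/8462.6) = ln(1.002068) = 0.002066
(r − q) = 0.002066 / (240/360) = 0.003099
r = ln(F/S)/T + q = 0.003099 + 0.0473 = 0.050399
r = 5.04%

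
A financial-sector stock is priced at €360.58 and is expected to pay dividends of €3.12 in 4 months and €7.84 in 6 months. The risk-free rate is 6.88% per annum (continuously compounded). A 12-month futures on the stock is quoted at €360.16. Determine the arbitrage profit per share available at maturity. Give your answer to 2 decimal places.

PV(dividends) I = 3.12·e^(−0.0688·4/12) + 7.84·e^(−0.0688·6/12) = 10.6242
Fair futures F* = (S − I)·e^(rT) = (360.58 − 10.6242)·e^0.068800 = 349.9558 × 1.071222 = 374.8804
Market €360.16 < fair 374.8804: forward underpriced → reverse cash-and-carry (short the stock, invest proceeds at r, pay the dividends, go long the forward).
Profit at T = |F_mkt − F*| = |360.16 − 374.8804| = €14.72 per share

€14.72 per share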